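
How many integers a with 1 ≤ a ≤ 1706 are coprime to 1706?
The number of a ∈ {1, ..., 1706} with gcd(a, 1706) = 1 is by definition Euler's totient φ(1706). φ is multiplicative, with φ(p^e) = p^e − p^(e−1). Factorise 1706 = 2 · 853. Then
  φ(1706) = (2 − 1) · (853 − 1) = 1 · 852 = 852.
So there are 852 such integers.

Final answer: 852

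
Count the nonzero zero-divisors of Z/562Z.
In Z/562Z each nonzero element is either a unit (gcd with 562 is 1) or a zero-divisor (gcd > 1). The number of units is φ(562): factorise 562 = 2 · 281, so φ(562) = (2 − 1) · (281 − 1) = 1 · 280 = 280. The nonzero elements number 562 − 1 = 561. Hence the nonzero zero-divisors number 561 − 280 = 281.

Final answer: Z/562Z has 281 nonzero zero-divisors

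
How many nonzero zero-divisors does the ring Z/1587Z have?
In Z/1587Z each nonzero element is either a unit (gcd with 1587 is 1) or a zero-divisor (gcd > 1). The number of units is φ(1587): factorise 1587 = 3 · 23^2, so φ(1587) = (3 − 1) · (23^2 − 23^1) = 2 · 506 = 1012. The nonzero elements number 1587 − 1 = 1586. Hence the nonzero zero-divisors number 1586 − 1012 = 574.

Final answer: Z/1587Z has 574 nonzero zero-divisors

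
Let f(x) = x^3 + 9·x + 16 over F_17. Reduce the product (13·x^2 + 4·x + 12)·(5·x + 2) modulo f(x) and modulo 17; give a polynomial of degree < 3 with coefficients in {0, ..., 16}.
a · b ≡ 12·x^2 + 10·x + 4 (mod f(x))

Multiply as integer polynomials: a · b = 65·x^3 + 46·x^2 + 68·x + 24. Reducing coefficients mod 17: a · b ≡ 14·x^3 + 12·x^2 + 7. Now divide by f(x) = x^3 + 9·x + 16 in F_17[x], eliminating the leading term at each step:
  leading term 14·x^3: subtract (14)·f(x) = 14·x^3 + 7·x + 3, leaving 12·x^2 + 10·x + 4 (coefficients mod 17)
The degree is now < 3, so this is the remainder. Hence a · b ≡ 12·x^2 + 10·x + 4 in F_17[x]/(f).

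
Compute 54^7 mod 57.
36

Use repeated squaring. Binary(7) = 111. Walk through the bits of the exponent 7 left-to-right: at each bit after the leading one, square the running value, then multiply by 54 if the bit is 1 (always reducing mod 57):
  bit 1 = 1 (leading): start with 54.
  bit 2 = 1: square 54^2 = 2916 ≡ 9; bit is 1, so multiply 9·54 = 486 ≡ 30 (mod 57).
  bit 3 = 1: square 30^2 = 900 ≡ 45; bit is 1, so multiply 45·54 = 2430 ≡ 36 (mod 57).
Final value: 54^7 ≡ 36 (mod 57).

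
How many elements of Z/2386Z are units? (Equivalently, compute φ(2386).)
Z/2386Z has φ(2386) = 1192 units

An element a ∈ Z/2386Z is a unit iff gcd(a, 2386) = 1, so the number of units is φ(2386). φ is multiplicative, with φ(p^e) = p^e − p^(e−1). Factorise 2386 = 2 · 1193. Then
  φ(2386) = (2 − 1) · (1193 − 1) = 1 · 1192 = 1192.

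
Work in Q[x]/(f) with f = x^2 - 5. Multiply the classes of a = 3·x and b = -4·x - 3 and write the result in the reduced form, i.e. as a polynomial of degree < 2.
First multiply in Q[x] without reducing: a · b = -12·x^2 - 9·x. Now divide by f(x) = x^2 - 5, eliminating the leading term at each step:
  leading term -12·x^2: subtract (-12)·f(x) = 60 - 12·x^2, leaving -9·x - 60
The degree is now < 2, so this is the remainder. Hence a · b ≡ -9·x - 60 in Q[x]/(f).

Final answer: a · b ≡ -9·x - 60 (mod f(x))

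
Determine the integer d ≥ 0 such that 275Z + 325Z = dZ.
(275, 325) = (25); d = 25

In the PID Z, (a, b) is generated by gcd(a, b). Compute gcd(325, 275) with the extended Euclidean algorithm, tracking rows (r, s, t) with s·325 + t·275 = r:
  row A: (325, 1, 0)   [1·325 + 0·275 = 325]
  row B: (275, 0, 1)   [0·325 + 1·275 = 275]
  325 = 1·275 + 50   → row C = row A − 1·row B = (50, 1, −1)   [check: 1·325 − 1·275 = 50]
  275 = 5·50 + 25   → row D = row B − 5·row C = (25, −5, 6)   [check: −5·325 + 6·275 = 25]
  50 = 2·25 + 0   → remainder 0, stop. gcd = 25 (last nonzero row D).
So gcd(275, 325) = 25, with Bézout identity −5·325 + 6·275 = 25. Containment (⊇): the Bézout identity exhibits 25 as an element of (275, 325), giving (25) ⊆ (275, 325). Containment (⊆): since 25 | 275 and 25 | 325 (275 = 25·11, 325 = 25·13), every Z-linear combination of 275 and 325 is divisible by 25, so (275, 325) ⊆ (25). Therefore (275, 325) = (25), d = 25.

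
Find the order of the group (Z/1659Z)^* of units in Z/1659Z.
|(Z/1659Z)^*| = 936

(Z/1659Z)^* consists of the classes a with gcd(a, 1659) = 1, so its order is φ(1659). φ is multiplicative, with φ(p^e) = p^e − p^(e−1). Factorise 1659 = 3 · 7 · 79. Then
  φ(1659) = (3 − 1) · (7 − 1) · (79 − 1) = 2 · 6 · 78 = 936.
Thus |(Z/1659Z)^*| = 936.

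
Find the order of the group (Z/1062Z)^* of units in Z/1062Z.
|(Z/1062Z)^*| = 348

(Z/1062Z)^* consists of the classes a with gcd(a, 1062) = 1, so its order is φ(1062). φ is multiplicative, with φ(p^e) = p^e − p^(e−1). Factorise 1062 = 2 · 3^2 · 59. Then
  φ(1062) = (2 − 1) · (3^2 − 3^1) · (59 − 1) = 1 · 6 · 58 = 348.
Thus |(Z/1062Z)^*| = 348.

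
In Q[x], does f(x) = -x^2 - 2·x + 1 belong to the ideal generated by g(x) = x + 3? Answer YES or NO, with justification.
In Q[x] the ideal (g) consists of all multiples of g, so f ∈ (g) iff g | f, i.e. iff the remainder of f on division by g is 0. Divide f by g (g is monic, so eliminate the leading term of the running remainder at each step):
  leading term -x^2: subtract (-x)·g(x) = -x^2 - 3·x, leaving x + 1
  leading term x: subtract (1)·g(x) = x + 3, leaving -2
The remainder r(x) = -2 ≠ 0 (and deg r < deg g), so g ∤ f, i.e. f ∉ (g).

Final answer: NO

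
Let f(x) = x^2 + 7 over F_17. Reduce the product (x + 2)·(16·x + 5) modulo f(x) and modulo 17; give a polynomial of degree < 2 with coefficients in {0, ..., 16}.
Multiply as integer polynomials: a · b = 16·x^2 + 37·x + 10. Reducing coefficients mod 17: a · b ≡ 16·x^2 + 3·x + 10. Now divide by f(x) = x^2 + 7 in F_17[x], eliminating the leading term at each step:
  leading term 16·x^2: subtract (16)·f(x) = 16·x^2 + 10, leaving 3·x (coefficients mod 17)
The degree is now < 2, so this is the remainder. Hence a · b ≡ 3·x in F_17[x]/(f).

Final answer: a · b ≡ 3·x (mod f(x))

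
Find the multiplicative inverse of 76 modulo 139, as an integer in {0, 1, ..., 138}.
Apply the extended Euclidean algorithm to (139, 76), tracking rows (r, s, t) with s·139 + t·76 = r. Each division r_prev = q·r_cur + r_new produces the new row as (previous row) − q·(current row):
  row A: (139, 1, 0)   [1·139 + 0·76 = 139]
  row B: (76, 0, 1)   [0·139 + 1·76 = 76]
  139 = 1·76 + 63   → row C = row A − 1·row B = (63, 1, −1)   [check: 1·139 − 1·76 = 63]
  76 = 1·63 + 13   → row D = row B − 1·row C = (13, −1, 2)   [check: −1·139 + 2·76 = 13]
  63 = 4·13 + 11   → row E = row C − 4·row D = (11, 5, −9)   [check: 5·139 − 9·76 = 11]
  13 = 1·11 + 2   → row F = row D − 1·row E = (2, −6, 11)   [check: −6·139 + 11·76 = 2]
  11 = 5·2 + 1   → row G = row E − 5·row F = (1, 35, −64)   [check: 35·139 − 64·76 = 1]
  2 = 2·1 + 0   → remainder 0, stop. gcd = 1 (last nonzero row G).
The gcd is 1, so 76 is invertible mod 139. The last nonzero row gives 35·139 − 64·76 = 1, so t = −64. So 76^(−1) ≡ −64 ≡ 75 (mod 139). Verify: 76 · 75 = 5700 ≡ 1 (mod 139). ✓

Final answer: 76^(−1) ≡ 75 (mod 139)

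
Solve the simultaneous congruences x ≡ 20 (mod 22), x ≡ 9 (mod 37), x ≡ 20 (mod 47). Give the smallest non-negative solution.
The moduli 22, 37, 47 are pairwise coprime, so by the CRT there is a unique solution mod 22·37·47 = 38258.
Solve by successive substitution. Start with x ≡ 20 (mod 22).
  Combine with x ≡ 9 (mod 37): write x = 20 + 22·t and require 20 + 22·t ≡ 9 (mod 37), i.e. 22·t ≡ 9 − 20 ≡ 26 (mod 37). Since 22^(−1) ≡ 32 (mod 37), t ≡ 32·26 ≡ 18 (mod 37). So x ≡ 20 + 22·18 = 416 (mod 814).
  Combine with x ≡ 20 (mod 47): write x = 416 + 814·t and require 416 + 814·t ≡ 20 (mod 47), i.e. 814·t ≡ 20 − 416 ≡ 27 (mod 47). Since 814^(−1) ≡ 22 (mod 47) (814 ≡ 15 (mod 47)), t ≡ 22·27 ≡ 30 (mod 47). So x ≡ 416 + 814·30 = 24836 (mod 38258).
Unique solution in [0, 38258): x = 24836.

Final answer: x ≡ 24836 (mod 38258); the representative in [0, 38258) is 24836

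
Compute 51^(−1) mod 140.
Apply the extended Euclidean algorithm to (140, 51), tracking rows (r, s, t) with s·140 + t·51 = r. Each division r_prev = q·r_cur + r_new produces the new row as (previous row) − q·(current row):
  row A: (140, 1, 0)   [1·140 + 0·51 = 140]
  row B: (51, 0, 1)   [0·140 + 1·51 = 51]
  140 = 2·51 + 38   → row C = row A − 2·row B = (38, 1, −2)   [check: 1·140 − 2·51 = 38]
  51 = 1·38 + 13   → row D = row B − 1·row C = (13, −1, 3)   [check: −1·140 + 3·51 = 13]
  38 = 2·13 + 12   → row E = row C − 2·row D = (12, 3, −8)   [check: 3·140 − 8·51 = 12]
  13 = 1·12 + 1   → row F = row D − 1·row E = (1, −4, 11)   [check: −4·140 + 11·51 = 1]
  12 = 12·1 + 0   → remainder 0, stop. gcd = 1 (last nonzero row F).
The gcd is 1, so 51 is invertible mod 140. The last nonzero row gives −4·140 + 11·51 = 1, so t = 11. So 51^(−1) ≡ 11 (mod 140). Verify: 51 · 11 = 561 ≡ 1 (mod 140). ✓

Final answer: 51^(−1) ≡ 11 (mod 140)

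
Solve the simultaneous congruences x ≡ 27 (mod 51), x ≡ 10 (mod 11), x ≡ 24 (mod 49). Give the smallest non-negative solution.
The moduli 51, 11, 49 are pairwise coprime, so by the CRT there is a unique solution mod 51·11·49 = 27489.
Solve by successive substitution. Start with x ≡ 27 (mod 51).
  Combine with x ≡ 10 (mod 11): write x = 27 + 51·t and require 27 + 51·t ≡ 10 (mod 11), i.e. 51·t ≡ 10 − 27 ≡ 5 (mod 11). Since 51^(−1) ≡ 8 (mod 11) (51 ≡ 7 (mod 11)), t ≡ 8·5 ≡ 7 (mod 11). So x ≡ 27 + 51·7 = 384 (mod 561).
  Combine with x ≡ 24 (mod 49): write x = 384 + 561·t and require 384 + 561·t ≡ 24 (mod 49), i.e. 561·t ≡ 24 − 384 ≡ 32 (mod 49). Since 561^(−1) ≡ 29 (mod 49) (561 ≡ 22 (mod 49)), t ≡ 29·32 ≡ 46 (mod 49). So x ≡ 384 + 561·46 = 26190 (mod 27489).
Unique solution in [0, 27489): x = 26190.

Final answer: x ≡ 26190 (mod 27489); the representative in [0, 27489) is 26190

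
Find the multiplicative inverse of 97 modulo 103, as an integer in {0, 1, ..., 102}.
Apply the extended Euclidean algorithm to (103, 97), tracking rows (r, s, t) with s·103 + t·97 = r. Each division r_prev = q·r_cur + r_new produces the new row as (previous row) − q·(current row):
  row A: (103, 1, 0)   [1·103 + 0·97 = 103]
  row B: (97, 0, 1)   [0·103 + 1·97 = 97]
  103 = 1·97 + 6   → row C = row A − 1·row B = (6, 1, −1)   [check: 1·103 − 1·97 = 6]
  97 = 16·6 + 1   → row D = row B − 16·row C = (1, −16, 17)   [check: −16·103 + 17·97 = 1]
  6 = 6·1 + 0   → remainder 0, stop. gcd = 1 (last nonzero row D).
The gcd is 1, so 97 is invertible mod 103. The last nonzero row gives −16·103 + 17·97 = 1, so t = 17. So 97^(−1) ≡ 17 (mod 103). Verify: 97 · 17 = 1649 ≡ 1 (mod 103). ✓

Final answer: 97^(−1) ≡ 17 (mod 103)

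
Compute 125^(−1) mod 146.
125^(−1) ≡ 139 (mod 146)

Apply the extended Euclidean algorithm to (146, 125), tracking rows (r, s, t) with s·146 + t·125 = r. Each division r_prev = q·r_cur + r_new produces the new row as (previous row) − q·(current row):
  row A: (146, 1, 0)   [1·146 + 0·125 = 146]
  row B: (125, 0, 1)   [0·146 + 1·125 = 125]
  146 = 1·125 + 21   → row C = row A − 1·row B = (21, 1, −1)   [check: 1·146 − 1·125 = 21]
  125 = 5·21 + 20   → row D = row B − 5·row C = (20, −5, 6)   [check: −5·146 + 6·125 = 20]
  21 = 1·20 + 1   → row E = row C − 1·row D = (1, 6, −7)   [check: 6·146 − 7·125 = 1]
  20 = 20·1 + 0   → remainder 0, stop. gcd = 1 (last nonzero row E).
The gcd is 1, so 125 is invertible mod 146. The last nonzero row gives 6·146 − 7·125 = 1, so t = −7. So 125^(−1) ≡ −7 ≡ 139 (mod 146). Verify: 125 · 139 = 17375 ≡ 1 (mod 146). ✓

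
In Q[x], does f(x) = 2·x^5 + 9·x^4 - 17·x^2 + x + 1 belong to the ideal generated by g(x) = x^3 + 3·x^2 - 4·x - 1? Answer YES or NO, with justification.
In Q[x] the ideal (g) consists of all multiples of g, so f ∈ (g) iff g | f, i.e. iff the remainder of f on division by g is 0. Divide f by g (g is monic, so eliminate the leading term of the running remainder at each step):
  leading term 2·x^5: subtract (2·x^2)·g(x) = 2·x^5 + 6·x^4 - 8·x^3 - 2·x^2, leaving 3·x^4 + 8·x^3 - 15·x^2 + x + 1
  leading term 3·x^4: subtract (3·x)·g(x) = 3·x^4 + 9·x^3 - 12·x^2 - 3·x, leaving -x^3 - 3·x^2 + 4·x + 1
  leading term -x^3: subtract (-1)·g(x) = -x^3 - 3·x^2 + 4·x + 1, leaving 0
The remainder is 0, so f(x) = g(x) · h(x) with h(x) = 2·x^2 + 3·x - 1. Hence g | f, i.e. f ∈ (g).

Final answer: YES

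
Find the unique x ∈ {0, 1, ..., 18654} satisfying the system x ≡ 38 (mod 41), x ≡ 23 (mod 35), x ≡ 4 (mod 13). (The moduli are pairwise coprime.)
x ≡ 12133 (mod 18655); the representative in [0, 18655) is 12133

The moduli 41, 35, 13 are pairwise coprime, so by the CRT there is a unique solution mod 41·35·13 = 18655.
Solve by successive substitution. Start with x ≡ 38 (mod 41).
  Combine with x ≡ 23 (mod 35): write x = 38 + 41·t and require 38 + 41·t ≡ 23 (mod 35), i.e. 41·t ≡ 23 − 38 ≡ 20 (mod 35). Since 41^(−1) ≡ 6 (mod 35) (41 ≡ 6 (mod 35)), t ≡ 6·20 ≡ 15 (mod 35). So x ≡ 38 + 41·15 = 653 (mod 1435).
  Combine with x ≡ 4 (mod 13): write x = 653 + 1435·t and require 653 + 1435·t ≡ 4 (mod 13), i.e. 1435·t ≡ 4 − 653 ≡ 1 (mod 13). Since 1435^(−1) ≡ 8 (mod 13) (1435 ≡ 5 (mod 13)), t ≡ 8·1 ≡ 8 (mod 13). So x ≡ 653 + 1435·8 = 12133 (mod 18655).
Unique solution in [0, 18655): x = 12133.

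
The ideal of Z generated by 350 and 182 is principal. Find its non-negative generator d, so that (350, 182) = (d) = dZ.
(350, 182) = (14); d = 14

In the PID Z, (a, b) is generated by gcd(a, b). Compute gcd(350, 182) with the extended Euclidean algorithm, tracking rows (r, s, t) with s·350 + t·182 = r:
  row A: (350, 1, 0)   [1·350 + 0·182 = 350]
  row B: (182, 0, 1)   [0·350 + 1·182 = 182]
  350 = 1·182 + 168   → row C = row A − 1·row B = (168, 1, −1)   [check: 1·350 − 1·182 = 168]
  182 = 1·168 + 14   → row D = row B − 1·row C = (14, −1, 2)   [check: −1·350 + 2·182 = 14]
  168 = 12·14 + 0   → remainder 0, stop. gcd = 14 (last nonzero row D).
So gcd(350, 182) = 14, with Bézout identity −1·350 + 2·182 = 14. Containment (⊇): the Bézout identity exhibits 14 as an element of (350, 182), giving (14) ⊆ (350, 182). Containment (⊆): since 14 | 350 and 14 | 182 (350 = 14·25, 182 = 14·13), every Z-linear combination of 350 and 182 is divisible by 14, so (350, 182) ⊆ (14). Therefore (350, 182) = (14), d = 14.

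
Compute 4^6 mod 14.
Use repeated squaring. Binary(6) = 110. Walk through the bits of the exponent 6 left-to-right: at each bit after the leading one, square the running value, then multiply by 4 if the bit is 1 (always reducing mod 14):
  bit 1 = 1 (leading): start with 4.
  bit 2 = 1: square 4^2 = 16 ≡ 2; bit is 1, so multiply 2·4 = 8 (mod 14).
  bit 3 = 0: square 8^2 = 64 ≡ 8 (mod 14).
Final value: 4^6 ≡ 8 (mod 14).

Final answer: 8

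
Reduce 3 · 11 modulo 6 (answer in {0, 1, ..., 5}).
3

Reduce the factors first: 11 ≡ 5 (mod 6), so 3 · 11 ≡ 3 · 5 (mod 6). 3 · 5 = 15. Dividing by 6: 15 = 2·6 + 3. So (3 · 11) mod 6 = 3.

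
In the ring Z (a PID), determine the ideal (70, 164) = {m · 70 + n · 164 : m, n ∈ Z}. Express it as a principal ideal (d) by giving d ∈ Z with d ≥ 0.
(70, 164) = (2); d = 2

In the PID Z, (a, b) is generated by gcd(a, b). Compute gcd(164, 70) with the extended Euclidean algorithm, tracking rows (r, s, t) with s·164 + t·70 = r:
  row A: (164, 1, 0)   [1·164 + 0·70 = 164]
  row B: (70, 0, 1)   [0·164 + 1·70 = 70]
  164 = 2·70 + 24   → row C = row A − 2·row B = (24, 1, −2)   [check: 1·164 − 2·70 = 24]
  70 = 2·24 + 22   → row D = row B − 2·row C = (22, −2, 5)   [check: −2·164 + 5·70 = 22]
  24 = 1·22 + 2   → row E = row C − 1·row D = (2, 3, −7)   [check: 3·164 − 7·70 = 2]
  22 = 11·2 + 0   → remainder 0, stop. gcd = 2 (last nonzero row E).
So gcd(70, 164) = 2, with Bézout identity 3·164 − 7·70 = 2. Containment (⊇): the Bézout identity exhibits 2 as an element of (70, 164), giving (2) ⊆ (70, 164). Containment (⊆): since 2 | 70 and 2 | 164 (70 = 2·35, 164 = 2·82), every Z-linear combination of 70 and 164 is divisible by 2, so (70, 164) ⊆ (2). Therefore (70, 164) = (2), d = 2.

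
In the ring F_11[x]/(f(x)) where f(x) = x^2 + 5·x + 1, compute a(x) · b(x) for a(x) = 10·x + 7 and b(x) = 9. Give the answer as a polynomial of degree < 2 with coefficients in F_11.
Multiply as integer polynomials: a · b = 90·x + 63. Reducing coefficients mod 11: a · b ≡ 2·x + 8. This already has degree < 2, so no reduction by f is needed. Hence a · b ≡ 2·x + 8 in F_11[x]/(f).

Final answer: a · b ≡ 2·x + 8 (mod f(x))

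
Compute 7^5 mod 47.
Use repeated squaring. Binary(5) = 101. Walk through the bits of the exponent 5 left-to-right: at each bit after the leading one, square the running value, then multiply by 7 if the bit is 1 (always reducing mod 47):
  bit 1 = 1 (leading): start with 7.
  bit 2 = 0: square 7^2 = 49 ≡ 2 (mod 47).
  bit 3 = 1: square 2^2 = 4; bit is 1, so multiply 4·7 = 28 (mod 47).
Final value: 7^5 ≡ 28 (mod 47).

Final answer: 28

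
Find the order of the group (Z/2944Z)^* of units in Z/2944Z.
|(Z/2944Z)^*| = 1408

(Z/2944Z)^* consists of the classes a with gcd(a, 2944) = 1, so its order is φ(2944). φ is multiplicative, with φ(p^e) = p^e − p^(e−1). Factorise 2944 = 2^7 · 23. Then
  φ(2944) = (2^7 − 2^6) · (23 − 1) = 64 · 22 = 1408.
Thus |(Z/2944Z)^*| = 1408.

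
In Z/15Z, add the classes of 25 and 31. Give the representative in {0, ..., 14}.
11

Reduce the summands first: 25 ≡ 10, 31 ≡ 1 (mod 15), so 25 + 31 ≡ 10 + 1 (mod 15). 10 + 1 = 11; 11 = 0·15 + 11, so (25 + 31) mod 15 = 11.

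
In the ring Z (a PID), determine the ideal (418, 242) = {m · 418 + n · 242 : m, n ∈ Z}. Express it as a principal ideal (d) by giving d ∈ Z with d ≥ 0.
(418, 242) = (22); d = 22

In the PID Z, (a, b) is generated by gcd(a, b). Compute gcd(418, 242) with the extended Euclidean algorithm, tracking rows (r, s, t) with s·418 + t·242 = r:
  row A: (418, 1, 0)   [1·418 + 0·242 = 418]
  row B: (242, 0, 1)   [0·418 + 1·242 = 242]
  418 = 1·242 + 176   → row C = row A − 1·row B = (176, 1, −1)   [check: 1·418 − 1·242 = 176]
  242 = 1·176 + 66   → row D = row B − 1·row C = (66, −1, 2)   [check: −1·418 + 2·242 = 66]
  176 = 2·66 + 44   → row E = row C − 2·row D = (44, 3, −5)   [check: 3·418 − 5·242 = 44]
  66 = 1·44 + 22   → row F = row D − 1·row E = (22, −4, 7)   [check: −4·418 + 7·242 = 22]
  44 = 2·22 + 0   → remainder 0, stop. gcd = 22 (last nonzero row F).
So gcd(418, 242) = 22, with Bézout identity −4·418 + 7·242 = 22. Containment (⊇): the Bézout identity exhibits 22 as an element of (418, 242), giving (22) ⊆ (418, 242). Containment (⊆): since 22 | 418 and 22 | 242 (418 = 22·19, 242 = 22·11), every Z-linear combination of 418 and 242 is divisible by 22, so (418, 242) ⊆ (22). Therefore (418, 242) = (22), d = 22.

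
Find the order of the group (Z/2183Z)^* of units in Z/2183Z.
|(Z/2183Z)^*| = 2088

(Z/2183Z)^* consists of the classes a with gcd(a, 2183) = 1, so its order is φ(2183). φ is multiplicative, with φ(p^e) = p^e − p^(e−1). Factorise 2183 = 37 · 59. Then
  φ(2183) = (37 − 1) · (59 − 1) = 36 · 58 = 2088.
Thus |(Z/2183Z)^*| = 2088.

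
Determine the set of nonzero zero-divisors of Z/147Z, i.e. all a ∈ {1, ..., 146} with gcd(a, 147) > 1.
nonzero zero-divisors of Z/147Z = {3, 6, 7, 9, 12, 14, 15, 18, 21, 24, 27, 28, 30, 33, 35, 36, 39, 42, 45, 48, 49, 51, 54, 56, 57, 60, 63, 66, 69, 70, 72, 75, 77, 78, 81, 84, 87, 90, 91, 93, 96, 98, 99, 102, 105, 108, 111, 112, 114, 117, 119, 120, 123, 126, 129, 132, 133, 135, 138, 140, 141, 144}

An element a ∈ Z/147Z (with a ≠ 0) is a zero-divisor iff gcd(a, 147) > 1 (because a is a unit precisely when gcd(a, n) = 1, and in Z/nZ every nonzero, non-unit element is a zero-divisor). Scan a = 1, ..., 146 and keep those with gcd(a, 147) > 1:
  gcd(3, 147) = 3, gcd(6, 147) = 3, gcd(7, 147) = 7, gcd(9, 147) = 3, gcd(12, 147) = 3, gcd(14, 147) = 7, gcd(15, 147) = 3, gcd(18, 147) = 3, gcd(21, 147) = 21, gcd(24, 147) = 3, gcd(27, 147) = 3, gcd(28, 147) = 7, gcd(30, 147) = 3, gcd(33, 147) = 3, gcd(35, 147) = 7, gcd(36, 147) = 3, gcd(39, 147) = 3, gcd(42, 147) = 21, gcd(45, 147) = 3, gcd(48, 147) = 3, gcd(49, 147) = 49, gcd(51, 147) = 3, gcd(54, 147) = 3, gcd(56, 147) = 7, gcd(57, 147) = 3, gcd(60, 147) = 3, gcd(63, 147) = 21, gcd(66, 147) = 3, gcd(69, 147) = 3, gcd(70, 147) = 7, gcd(72, 147) = 3, gcd(75, 147) = 3, gcd(77, 147) = 7, gcd(78, 147) = 3, gcd(81, 147) = 3, gcd(84, 147) = 21, gcd(87, 147) = 3, gcd(90, 147) = 3, gcd(91, 147) = 7, gcd(93, 147) = 3, gcd(96, 147) = 3, gcd(98, 147) = 49, gcd(99, 147) = 3, gcd(102, 147) = 3, gcd(105, 147) = 21, gcd(108, 147) = 3, gcd(111, 147) = 3, gcd(112, 147) = 7, gcd(114, 147) = 3, gcd(117, 147) = 3, gcd(119, 147) = 7, gcd(120, 147) = 3, gcd(123, 147) = 3, gcd(126, 147) = 21, gcd(129, 147) = 3, gcd(132, 147) = 3, gcd(133, 147) = 7, gcd(135, 147) = 3, gcd(138, 147) = 3, gcd(140, 147) = 7, gcd(141, 147) = 3, gcd(144, 147) = 3.
All other a ∈ {1, ..., 146} have gcd(a, 147) = 1 and are units. So the nonzero zero-divisors are exactly the 62 values of a appearing in this scan.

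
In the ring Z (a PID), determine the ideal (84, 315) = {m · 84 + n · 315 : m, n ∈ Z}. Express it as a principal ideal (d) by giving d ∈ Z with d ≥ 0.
In the PID Z, (a, b) is generated by gcd(a, b). Compute gcd(315, 84) with the extended Euclidean algorithm, tracking rows (r, s, t) with s·315 + t·84 = r:
  row A: (315, 1, 0)   [1·315 + 0·84 = 315]
  row B: (84, 0, 1)   [0·315 + 1·84 = 84]
  315 = 3·84 + 63   → row C = row A − 3·row B = (63, 1, −3)   [check: 1·315 − 3·84 = 63]
  84 = 1·63 + 21   → row D = row B − 1·row C = (21, −1, 4)   [check: −1·315 + 4·84 = 21]
  63 = 3·21 + 0   → remainder 0, stop. gcd = 21 (last nonzero row D).
So gcd(84, 315) = 21, with Bézout identity −1·315 + 4·84 = 21. Containment (⊇): the Bézout identity exhibits 21 as an element of (84, 315), giving (21) ⊆ (84, 315). Containment (⊆): since 21 | 84 and 21 | 315 (84 = 21·4, 315 = 21·15), every Z-linear combination of 84 and 315 is divisible by 21, so (84, 315) ⊆ (21). Therefore (84, 315) = (21), d = 21.

Final answer: (84, 315) = (21); d = 21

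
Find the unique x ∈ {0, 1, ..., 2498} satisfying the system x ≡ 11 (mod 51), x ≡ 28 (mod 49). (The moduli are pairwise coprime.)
x ≡ 1694 (mod 2499); the representative in [0, 2499) is 1694

The moduli 51, 49 are pairwise coprime, so by the CRT there is a unique solution mod 51·49 = 2499.
Solve by successive substitution. Start with x ≡ 11 (mod 51).
  Combine with x ≡ 28 (mod 49): write x = 11 + 51·t and require 11 + 51·t ≡ 28 (mod 49), i.e. 51·t ≡ 28 − 11 ≡ 17 (mod 49). Since 51^(−1) ≡ 25 (mod 49) (51 ≡ 2 (mod 49)), t ≡ 25·17 ≡ 33 (mod 49). So x ≡ 11 + 51·33 = 1694 (mod 2499).
Unique solution in [0, 2499): x = 1694.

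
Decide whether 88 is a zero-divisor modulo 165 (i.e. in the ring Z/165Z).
gcd(88, 165) = 11 > 1, so 88 is not a unit in Z/165Z. In Z/nZ every nonzero non-unit is a zero-divisor: explicitly, take b = 165/gcd = 15 ≠ 0 (mod 165); then 88·15 = 1320 = 8·165, i.e. 88·15 ≡ 0 (mod 165). So 88 is a zero-divisor.

Final answer: YES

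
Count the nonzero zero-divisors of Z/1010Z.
Z/1010Z has 609 nonzero zero-divisors

In Z/1010Z each nonzero element is either a unit (gcd with 1010 is 1) or a zero-divisor (gcd > 1). The number of units is φ(1010): factorise 1010 = 2 · 5 · 101, so φ(1010) = (2 − 1) · (5 − 1) · (101 − 1) = 1 · 4 · 100 = 400. The nonzero elements number 1010 − 1 = 1009. Hence the nonzero zero-divisors number 1009 − 400 = 609.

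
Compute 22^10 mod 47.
3

Use repeated squaring. Binary(10) = 1010. Walk through the bits of the exponent 10 left-to-right: at each bit after the leading one, square the running value, then multiply by 22 if the bit is 1 (always reducing mod 47):
  bit 1 = 1 (leading): start with 22.
  bit 2 = 0: square 22^2 = 484 ≡ 14 (mod 47).
  bit 3 = 1: square 14^2 = 196 ≡ 8; bit is 1, so multiply 8·22 = 176 ≡ 35 (mod 47).
  bit 4 = 0: square 35^2 = 1225 ≡ 3 (mod 47).
Final value: 22^10 ≡ 3 (mod 47).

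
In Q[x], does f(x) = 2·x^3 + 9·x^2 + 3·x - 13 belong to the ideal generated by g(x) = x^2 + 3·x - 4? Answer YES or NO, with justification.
In Q[x] the ideal (g) consists of all multiples of g, so f ∈ (g) iff g | f, i.e. iff the remainder of f on division by g is 0. Divide f by g (g is monic, so eliminate the leading term of the running remainder at each step):
  leading term 2·x^3: subtract (2·x)·g(x) = 2·x^3 + 6·x^2 - 8·x, leaving 3·x^2 + 11·x - 13
  leading term 3·x^2: subtract (3)·g(x) = 3·x^2 + 9·x - 12, leaving 2·x - 1
The remainder r(x) = 2·x - 1 ≠ 0 (and deg r < deg g), so g ∤ f, i.e. f ∉ (g).

Final answer: NO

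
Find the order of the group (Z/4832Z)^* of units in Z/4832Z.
(Z/4832Z)^* consists of the classes a with gcd(a, 4832) = 1, so its order is φ(4832). φ is multiplicative, with φ(p^e) = p^e − p^(e−1). Factorise 4832 = 2^5 · 151. Then
  φ(4832) = (2^5 − 2^4) · (151 − 1) = 16 · 150 = 2400.
Thus |(Z/4832Z)^*| = 2400.

Final answer: |(Z/4832Z)^*| = 2400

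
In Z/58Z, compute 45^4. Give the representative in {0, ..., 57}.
Use repeated squaring. Binary(4) = 100. Walk through the bits of the exponent 4 left-to-right: at each bit after the leading one, square the running value, then multiply by 45 if the bit is 1 (always reducing mod 58):
  bit 1 = 1 (leading): start with 45.
  bit 2 = 0: square 45^2 = 2025 ≡ 53 (mod 58).
  bit 3 = 0: square 53^2 = 2809 ≡ 25 (mod 58).
Final value: 45^4 ≡ 25 (mod 58).

Final answer: 25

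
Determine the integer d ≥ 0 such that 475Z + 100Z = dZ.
(475, 100) = (25); d = 25

In the PID Z, (a, b) is generated by gcd(a, b). Compute gcd(475, 100) with the extended Euclidean algorithm, tracking rows (r, s, t) with s·475 + t·100 = r:
  row A: (475, 1, 0)   [1·475 + 0·100 = 475]
  row B: (100, 0, 1)   [0·475 + 1·100 = 100]
  475 = 4·100 + 75   → row C = row A − 4·row B = (75, 1, −4)   [check: 1·475 − 4·100 = 75]
  100 = 1·75 + 25   → row D = row B − 1·row C = (25, −1, 5)   [check: −1·475 + 5·100 = 25]
  75 = 3·25 + 0   → remainder 0, stop. gcd = 25 (last nonzero row D).
So gcd(475, 100) = 25, with Bézout identity −1·475 + 5·100 = 25. Containment (⊇): the Bézout identity exhibits 25 as an element of (475, 100), giving (25) ⊆ (475, 100). Containment (⊆): since 25 | 475 and 25 | 100 (475 = 25·19, 100 = 25·4), every Z-linear combination of 475 and 100 is divisible by 25, so (475, 100) ⊆ (25). Therefore (475, 100) = (25), d = 25.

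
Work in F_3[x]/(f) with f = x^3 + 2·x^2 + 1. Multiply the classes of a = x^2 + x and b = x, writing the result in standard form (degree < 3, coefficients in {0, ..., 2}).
Multiply as integer polynomials: a · b = x^3 + x^2. Reducing coefficients mod 3: a · b ≡ x^3 + x^2. Now divide by f(x) = x^3 + 2·x^2 + 1 in F_3[x], eliminating the leading term at each step:
  leading term x^3: subtract (1)·f(x) = x^3 + 2·x^2 + 1, leaving 2·x^2 + 2 (coefficients mod 3)
The degree is now < 3, so this is the remainder. Hence a · b ≡ 2·x^2 + 2 in F_3[x]/(f).

Final answer: a · b ≡ 2·x^2 + 2 (mod f(x))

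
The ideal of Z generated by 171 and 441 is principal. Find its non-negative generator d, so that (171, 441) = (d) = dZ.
(171, 441) = (9); d = 9

In the PID Z, (a, b) is generated by gcd(a, b). Compute gcd(441, 171) with the extended Euclidean algorithm, tracking rows (r, s, t) with s·441 + t·171 = r:
  row A: (441, 1, 0)   [1·441 + 0·171 = 441]
  row B: (171, 0, 1)   [0·441 + 1·171 = 171]
  441 = 2·171 + 99   → row C = row A − 2·row B = (99, 1, −2)   [check: 1·441 − 2·171 = 99]
  171 = 1·99 + 72   → row D = row B − 1·row C = (72, −1, 3)   [check: −1·441 + 3·171 = 72]
  99 = 1·72 + 27   → row E = row C − 1·row D = (27, 2, −5)   [check: 2·441 − 5·171 = 27]
  72 = 2·27 + 18   → row F = row D − 2·row E = (18, −5, 13)   [check: −5·441 + 13·171 = 18]
  27 = 1·18 + 9   → row G = row E − 1·row F = (9, 7, −18)   [check: 7·441 − 18·171 = 9]
  18 = 2·9 + 0   → remainder 0, stop. gcd = 9 (last nonzero row G).
So gcd(171, 441) = 9, with Bézout identity 7·441 − 18·171 = 9. Containment (⊇): the Bézout identity exhibits 9 as an element of (171, 441), giving (9) ⊆ (171, 441). Containment (⊆): since 9 | 171 and 9 | 441 (171 = 9·19, 441 = 9·49), every Z-linear combination of 171 and 441 is divisible by 9, so (171, 441) ⊆ (9). Therefore (171, 441) = (9), d = 9.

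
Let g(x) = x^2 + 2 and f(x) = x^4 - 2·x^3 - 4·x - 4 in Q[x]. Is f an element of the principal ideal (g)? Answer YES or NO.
YES

In Q[x] the ideal (g) consists of all multiples of g, so f ∈ (g) iff g | f, i.e. iff the remainder of f on division by g is 0. Divide f by g (g is monic, so eliminate the leading term of the running remainder at each step):
  leading term x^4: subtract (x^2)·g(x) = x^4 + 2·x^2, leaving -2·x^3 - 2·x^2 - 4·x - 4
  leading term -2·x^3: subtract (-2·x)·g(x) = -2·x^3 - 4·x, leaving -2·x^2 - 4
  leading term -2·x^2: subtract (-2)·g(x) = -2·x^2 - 4, leaving 0
The remainder is 0, so f(x) = g(x) · h(x) with h(x) = x^2 - 2·x - 2. Hence g | f, i.e. f ∈ (g).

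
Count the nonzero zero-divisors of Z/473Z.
In Z/473Z each nonzero element is either a unit (gcd with 473 is 1) or a zero-divisor (gcd > 1). The number of units is φ(473): factorise 473 = 11 · 43, so φ(473) = (11 − 1) · (43 − 1) = 10 · 42 = 420. The nonzero elements number 473 − 1 = 472. Hence the nonzero zero-divisors number 472 − 420 = 52.

Final answer: Z/473Z has 52 nonzero zero-divisors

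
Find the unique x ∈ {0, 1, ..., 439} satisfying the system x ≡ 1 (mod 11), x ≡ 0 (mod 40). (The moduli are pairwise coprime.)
The moduli 11, 40 are pairwise coprime, so by the CRT there is a unique solution mod 11·40 = 440.
Solve by successive substitution. Start with x ≡ 1 (mod 11).
  Combine with x ≡ 0 (mod 40): write x = 1 + 11·t and require 1 + 11·t ≡ 0 (mod 40), i.e. 11·t ≡ 0 − 1 ≡ 39 (mod 40). Since 11^(−1) ≡ 11 (mod 40), t ≡ 11·39 ≡ 29 (mod 40). So x ≡ 1 + 11·29 = 320 (mod 440).
Unique solution in [0, 440): x = 320.

Final answer: x ≡ 320 (mod 440); the representative in [0, 440) is 320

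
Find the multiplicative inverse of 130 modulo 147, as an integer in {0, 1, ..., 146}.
130^(−1) ≡ 121 (mod 147)

Apply the extended Euclidean algorithm to (147, 130), tracking rows (r, s, t) with s·147 + t·130 = r. Each division r_prev = q·r_cur + r_new produces the new row as (previous row) − q·(current row):
  row A: (147, 1, 0)   [1·147 + 0·130 = 147]
  row B: (130, 0, 1)   [0·147 + 1·130 = 130]
  147 = 1·130 + 17   → row C = row A − 1·row B = (17, 1, −1)   [check: 1·147 − 1·130 = 17]
  130 = 7·17 + 11   → row D = row B − 7·row C = (11, −7, 8)   [check: −7·147 + 8·130 = 11]
  17 = 1·11 + 6   → row E = row C − 1·row D = (6, 8, −9)   [check: 8·147 − 9·130 = 6]
  11 = 1·6 + 5   → row F = row D − 1·row E = (5, −15, 17)   [check: −15·147 + 17·130 = 5]
  6 = 1·5 + 1   → row G = row E − 1·row F = (1, 23, −26)   [check: 23·147 − 26·130 = 1]
  5 = 5·1 + 0   → remainder 0, stop. gcd = 1 (last nonzero row G).
The gcd is 1, so 130 is invertible mod 147. The last nonzero row gives 23·147 − 26·130 = 1, so t = −26. So 130^(−1) ≡ −26 ≡ 121 (mod 147). Verify: 130 · 121 = 15730 ≡ 1 (mod 147). ✓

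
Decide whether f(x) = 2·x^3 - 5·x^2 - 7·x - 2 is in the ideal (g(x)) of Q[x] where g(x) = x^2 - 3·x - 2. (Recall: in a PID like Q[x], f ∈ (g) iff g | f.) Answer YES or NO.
YES

In Q[x] the ideal (g) consists of all multiples of g, so f ∈ (g) iff g | f, i.e. iff the remainder of f on division by g is 0. Divide f by g (g is monic, so eliminate the leading term of the running remainder at each step):
  leading term 2·x^3: subtract (2·x)·g(x) = 2·x^3 - 6·x^2 - 4·x, leaving x^2 - 3·x - 2
  leading term x^2: subtract (1)·g(x) = x^2 - 3·x - 2, leaving 0
The remainder is 0, so f(x) = g(x) · h(x) with h(x) = 2·x + 1. Hence g | f, i.e. f ∈ (g).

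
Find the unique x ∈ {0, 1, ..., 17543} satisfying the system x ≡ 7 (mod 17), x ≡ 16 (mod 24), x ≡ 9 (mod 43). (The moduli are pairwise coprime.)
x ≡ 568 (mod 17544); the representative in [0, 17544) is 568

The moduli 17, 24, 43 are pairwise coprime, so by the CRT there is a unique solution mod 17·24·43 = 17544.
Solve by successive substitution. Start with x ≡ 7 (mod 17).
  Combine with x ≡ 16 (mod 24): write x = 7 + 17·t and require 7 + 17·t ≡ 16 (mod 24), i.e. 17·t ≡ 16 − 7 ≡ 9 (mod 24). Since 17^(−1) ≡ 17 (mod 24), t ≡ 17·9 ≡ 9 (mod 24). So x ≡ 7 + 17·9 = 160 (mod 408).
  Combine with x ≡ 9 (mod 43): write x = 160 + 408·t and require 160 + 408·t ≡ 9 (mod 43), i.e. 408·t ≡ 9 − 160 ≡ 21 (mod 43). Since 408^(−1) ≡ 41 (mod 43) (408 ≡ 21 (mod 43)), t ≡ 41·21 ≡ 1 (mod 43). So x ≡ 160 + 408·1 = 568 (mod 17544).
Unique solution in [0, 17544): x = 568.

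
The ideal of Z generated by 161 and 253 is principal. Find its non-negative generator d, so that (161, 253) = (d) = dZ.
In the PID Z, (a, b) is generated by gcd(a, b). Compute gcd(253, 161) with the extended Euclidean algorithm, tracking rows (r, s, t) with s·253 + t·161 = r:
  row A: (253, 1, 0)   [1·253 + 0·161 = 253]
  row B: (161, 0, 1)   [0·253 + 1·161 = 161]
  253 = 1·161 + 92   → row C = row A − 1·row B = (92, 1, −1)   [check: 1·253 − 1·161 = 92]
  161 = 1·92 + 69   → row D = row B − 1·row C = (69, −1, 2)   [check: −1·253 + 2·161 = 69]
  92 = 1·69 + 23   → row E = row C − 1·row D = (23, 2, −3)   [check: 2·253 − 3·161 = 23]
  69 = 3·23 + 0   → remainder 0, stop. gcd = 23 (last nonzero row E).
So gcd(161, 253) = 23, with Bézout identity 2·253 − 3·161 = 23. Containment (⊇): the Bézout identity exhibits 23 as an element of (161, 253), giving (23) ⊆ (161, 253). Containment (⊆): since 23 | 161 and 23 | 253 (161 = 23·7, 253 = 23·11), every Z-linear combination of 161 and 253 is divisible by 23, so (161, 253) ⊆ (23). Therefore (161, 253) = (23), d = 23.

Final answer: (161, 253) = (23); d = 23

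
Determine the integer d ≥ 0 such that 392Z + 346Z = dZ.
In the PID Z, (a, b) is generated by gcd(a, b). Compute gcd(392, 346) with the extended Euclidean algorithm, tracking rows (r, s, t) with s·392 + t·346 = r:
  row A: (392, 1, 0)   [1·392 + 0·346 = 392]
  row B: (346, 0, 1)   [0·392 + 1·346 = 346]
  392 = 1·346 + 46   → row C = row A − 1·row B = (46, 1, −1)   [check: 1·392 − 1·346 = 46]
  346 = 7·46 + 24   → row D = row B − 7·row C = (24, −7, 8)   [check: −7·392 + 8·346 = 24]
  46 = 1·24 + 22   → row E = row C − 1·row D = (22, 8, −9)   [check: 8·392 − 9·346 = 22]
  24 = 1·22 + 2   → row F = row D − 1·row E = (2, −15, 17)   [check: −15·392 + 17·346 = 2]
  22 = 11·2 + 0   → remainder 0, stop. gcd = 2 (last nonzero row F).
So gcd(392, 346) = 2, with Bézout identity −15·392 + 17·346 = 2. Containment (⊇): the Bézout identity exhibits 2 as an element of (392, 346), giving (2) ⊆ (392, 346). Containment (⊆): since 2 | 392 and 2 | 346 (392 = 2·196, 346 = 2·173), every Z-linear combination of 392 and 346 is divisible by 2, so (392, 346) ⊆ (2). Therefore (392, 346) = (2), d = 2.

Final answer: (392, 346) = (2); d = 2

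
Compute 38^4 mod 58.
Use repeated squaring. Binary(4) = 100. Walk through the bits of the exponent 4 left-to-right: at each bit after the leading one, square the running value, then multiply by 38 if the bit is 1 (always reducing mod 58):
  bit 1 = 1 (leading): start with 38.
  bit 2 = 0: square 38^2 = 1444 ≡ 52 (mod 58).
  bit 3 = 0: square 52^2 = 2704 ≡ 36 (mod 58).
Final value: 38^4 ≡ 36 (mod 58).

Final answer: 36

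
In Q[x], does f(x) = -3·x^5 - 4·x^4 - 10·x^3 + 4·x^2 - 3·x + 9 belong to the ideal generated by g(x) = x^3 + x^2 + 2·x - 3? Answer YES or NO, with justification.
YES

In Q[x] the ideal (g) consists of all multiples of g, so f ∈ (g) iff g | f, i.e. iff the remainder of f on division by g is 0. Divide f by g (g is monic, so eliminate the leading term of the running remainder at each step):
  leading term -3·x^5: subtract (-3·x^2)·g(x) = -3·x^5 - 3·x^4 - 6·x^3 + 9·x^2, leaving -x^4 - 4·x^3 - 5·x^2 - 3·x + 9
  leading term -x^4: subtract (-x)·g(x) = -x^4 - x^3 - 2·x^2 + 3·x, leaving -3·x^3 - 3·x^2 - 6·x + 9
  leading term -3·x^3: subtract (-3)·g(x) = -3·x^3 - 3·x^2 - 6·x + 9, leaving 0
The remainder is 0, so f(x) = g(x) · h(x) with h(x) = -3·x^2 - x - 3. Hence g | f, i.e. f ∈ (g).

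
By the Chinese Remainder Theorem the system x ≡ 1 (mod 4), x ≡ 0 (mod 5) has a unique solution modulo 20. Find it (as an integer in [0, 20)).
x ≡ 5 (mod 20); the representative in [0, 20) is 5

The moduli 4, 5 are pairwise coprime, so by the CRT there is a unique solution mod 4·5 = 20.
Solve by successive substitution. Start with x ≡ 1 (mod 4).
  Combine with x ≡ 0 (mod 5): write x = 1 + 4·t and require 1 + 4·t ≡ 0 (mod 5), i.e. 4·t ≡ 0 − 1 ≡ 4 (mod 5). Since 4^(−1) ≡ 4 (mod 5), t ≡ 4·4 ≡ 1 (mod 5). So x ≡ 1 + 4·1 = 5 (mod 20).
Unique solution in [0, 20): x = 5.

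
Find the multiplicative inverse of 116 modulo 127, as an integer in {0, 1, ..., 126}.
Apply the extended Euclidean algorithm to (127, 116), tracking rows (r, s, t) with s·127 + t·116 = r. Each division r_prev = q·r_cur + r_new produces the new row as (previous row) − q·(current row):
  row A: (127, 1, 0)   [1·127 + 0·116 = 127]
  row B: (116, 0, 1)   [0·127 + 1·116 = 116]
  127 = 1·116 + 11   → row C = row A − 1·row B = (11, 1, −1)   [check: 1·127 − 1·116 = 11]
  116 = 10·11 + 6   → row D = row B − 10·row C = (6, −10, 11)   [check: −10·127 + 11·116 = 6]
  11 = 1·6 + 5   → row E = row C − 1·row D = (5, 11, −12)   [check: 11·127 − 12·116 = 5]
  6 = 1·5 + 1   → row F = row D − 1·row E = (1, −21, 23)   [check: −21·127 + 23·116 = 1]
  5 = 5·1 + 0   → remainder 0, stop. gcd = 1 (last nonzero row F).
The gcd is 1, so 116 is invertible mod 127. The last nonzero row gives −21·127 + 23·116 = 1, so t = 23. So 116^(−1) ≡ 23 (mod 127). Verify: 116 · 23 = 2668 ≡ 1 (mod 127). ✓

Final answer: 116^(−1) ≡ 23 (mod 127)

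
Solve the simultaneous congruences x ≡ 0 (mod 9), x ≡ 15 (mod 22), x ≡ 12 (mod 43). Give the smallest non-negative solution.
x ≡ 8397 (mod 8514); the representative in [0, 8514) is 8397

The moduli 9, 22, 43 are pairwise coprime, so by the CRT there is a unique solution mod 9·22·43 = 8514.
Solve by successive substitution. Start with x ≡ 0 (mod 9).
  Combine with x ≡ 15 (mod 22): write x = 9·t and require 9·t ≡ 15 (mod 22). Since 9^(−1) ≡ 5 (mod 22), t ≡ 5·15 ≡ 9 (mod 22). So x ≡ 9·9 = 81 (mod 198).
  Combine with x ≡ 12 (mod 43): write x = 81 + 198·t and require 81 + 198·t ≡ 12 (mod 43), i.e. 198·t ≡ 12 − 81 ≡ 17 (mod 43). Since 198^(−1) ≡ 5 (mod 43) (198 ≡ 26 (mod 43)), t ≡ 5·17 ≡ 42 (mod 43). So x ≡ 81 + 198·42 = 8397 (mod 8514).
Unique solution in [0, 8514): x = 8397.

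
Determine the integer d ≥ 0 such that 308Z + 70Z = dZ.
(308, 70) = (14); d = 14

In the PID Z, (a, b) is generated by gcd(a, b). Compute gcd(308, 70) with the extended Euclidean algorithm, tracking rows (r, s, t) with s·308 + t·70 = r:
  row A: (308, 1, 0)   [1·308 + 0·70 = 308]
  row B: (70, 0, 1)   [0·308 + 1·70 = 70]
  308 = 4·70 + 28   → row C = row A − 4·row B = (28, 1, −4)   [check: 1·308 − 4·70 = 28]
  70 = 2·28 + 14   → row D = row B − 2·row C = (14, −2, 9)   [check: −2·308 + 9·70 = 14]
  28 = 2·14 + 0   → remainder 0, stop. gcd = 14 (last nonzero row D).
So gcd(308, 70) = 14, with Bézout identity −2·308 + 9·70 = 14. Containment (⊇): the Bézout identity exhibits 14 as an element of (308, 70), giving (14) ⊆ (308, 70). Containment (⊆): since 14 | 308 and 14 | 70 (308 = 14·22, 70 = 14·5), every Z-linear combination of 308 and 70 is divisible by 14, so (308, 70) ⊆ (14). Therefore (308, 70) = (14), d = 14.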